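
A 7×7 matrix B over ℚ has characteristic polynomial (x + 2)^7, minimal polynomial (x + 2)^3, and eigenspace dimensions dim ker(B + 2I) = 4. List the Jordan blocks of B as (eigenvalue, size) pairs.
λ = -2: algebraic multiplicity 7 (exponent in χ_B), largest block size 3 (exponent in m_B), 4 blocks (geometric multiplicity). These force block sizes [3, 2, 1, 1].

Jordan blocks: (-2, 3), (-2, 2), (-2, 1), (-2, 1)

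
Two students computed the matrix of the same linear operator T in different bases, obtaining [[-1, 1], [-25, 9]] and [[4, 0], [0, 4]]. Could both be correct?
Both have characteristic polynomial (x - 4)^2, but the minimal polynomial of A is (x - 4)^2 while the minimal polynomial of B is x - 4. The minimal polynomial is a similarity invariant, so A and B are not similar.

No.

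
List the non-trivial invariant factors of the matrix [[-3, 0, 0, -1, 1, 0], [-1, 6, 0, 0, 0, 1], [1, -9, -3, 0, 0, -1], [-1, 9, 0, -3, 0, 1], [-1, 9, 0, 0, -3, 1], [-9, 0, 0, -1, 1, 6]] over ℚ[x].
The Jordan structure of A has elementary divisors (x + 3)^2, (x + 3), (x + 3), (x - 6)^2. Arranging the block sizes at each eigenvalue in decreasing order and taking row products gives the invariant factors.

Invariant factors (smallest first, each dividing the next): x + 3, x + 3, (x - 6)^2(x + 3)^2.

Check: the last factor (x - 6)^2(x + 3)^2 is the minimal polynomial, and the product (x - 6)^2(x + 3)^4 is the characteristic polynomial.

x + 3, x + 3, (x - 6)^2(x + 3)^2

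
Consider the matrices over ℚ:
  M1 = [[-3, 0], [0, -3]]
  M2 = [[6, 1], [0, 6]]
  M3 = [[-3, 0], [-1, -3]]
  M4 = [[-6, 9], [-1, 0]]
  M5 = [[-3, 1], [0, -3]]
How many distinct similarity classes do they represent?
Characteristic polynomials: χ_{M1} = (x + 3)^2, χ_{M2} = (x - 6)^2, χ_{M3} = (x + 3)^2, χ_{M4} = (x + 3)^2, χ_{M5} = (x + 3)^2.

{M1}: invariant factors x + 3, x + 3.

{M2}: invariant factors (x - 6)^2.

{M3, M4, M5}: invariant factors (x + 3)^2.

Matrices are similar if and only if their invariant-factor lists agree; the partition into similarity classes is {M1}, {M2}, {M3, M4, M5}.

3 classes: {M1}, {M2}, {M3, M4, M5}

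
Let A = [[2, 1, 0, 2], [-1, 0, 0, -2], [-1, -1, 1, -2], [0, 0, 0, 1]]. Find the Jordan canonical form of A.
J = [[1, 1, 0, 0], [0, 1, 0, 0], [0, 0, 1, 0], [0, 0, 0, 1]]

The characteristic polynomial is det(xI - A) = (x - 1)^4, so the eigenvalues are 1 (algebraic multiplicity 4).

For λ = 1: rank(A - I) = 1, rank((A - I)^2) = 0. The eigenspace has dimension 4 - 1 = 3, so there are 3 Jordan blocks; the rank sequence gives block sizes [2, 1, 1].

Assembling the blocks gives the Jordan form J above.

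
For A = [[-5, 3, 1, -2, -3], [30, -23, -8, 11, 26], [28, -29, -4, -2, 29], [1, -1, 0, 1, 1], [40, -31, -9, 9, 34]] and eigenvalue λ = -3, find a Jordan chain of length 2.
We seek v_1 ∈ ker((A + 3I)^2) \ ker(A + 3I), then set v_{i+1} = (A + 3I) v_i.

One such chain is v_1 = [[0, 1, 1, 0, 1]]^T, v_2 = [[1, -2, -1, 0, -3]]^T. Check: (A + 3I) v_2 = [[0, 0, 0, 0, 0]]^T = 0.

v_1 = [[0, 1, 1, 0, 1]]^T, v_2 = [[1, -2, -1, 0, -3]]^T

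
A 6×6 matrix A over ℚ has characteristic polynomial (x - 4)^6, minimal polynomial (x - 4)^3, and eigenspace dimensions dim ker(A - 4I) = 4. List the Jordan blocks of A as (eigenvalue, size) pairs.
λ = 4: algebraic multiplicity 6 (exponent in χ_A), largest block size 3 (exponent in m_A), 4 blocks (geometric multiplicity). These force block sizes [3, 1, 1, 1].

Jordan blocks: (4, 3), (4, 1), (4, 1), (4, 1)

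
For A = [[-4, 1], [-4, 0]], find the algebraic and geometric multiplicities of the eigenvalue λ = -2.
algebraic multiplicity 2, geometric multiplicity 1

The characteristic polynomial is (x + 2)^2, so the factor x + 2 appears with exponent 2: the algebraic multiplicity is 2.

rank(A + 2I) = 1, so the eigenspace has dimension 2 - 1 = 1: the geometric multiplicity is 1.

Since 1 < 2, A is not diagonalizable.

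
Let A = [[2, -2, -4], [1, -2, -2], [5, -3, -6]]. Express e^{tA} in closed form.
e^{tA} = [[(-3*t^2 + 4*t + 1)*e^{-2*t}, 2*t*(t - 1)*e^{-2*t}, 2*t*(t - 2)*e^{-2*t}], [t*(1 - 3*t)*e^{-2*t}, (2*t^2 + 1)*e^{-2*t}, 2*t*(t - 1)*e^{-2*t}], [t*(10 - 3*t)*e^{-2*t}/2, t*(t - 3)*e^{-2*t}, (t^2 - 4*t + 1)*e^{-2*t}]]

A has Jordan form J = [[-2, 1, 0], [0, -2, 1], [0, 0, -2]] with A = PJP^{-1}, so e^{tA} = P e^{tJ} P^{-1}.

For a Jordan block J_k(λ), e^{tJ_k(λ)} = e^{λt} · (I + tN + t^2 N^2/2! + ... + t^{k-1} N^{k-1}/(k-1)!) where N is the nilpotent superdiagonal part.

Assembling the blocks and conjugating back gives the entries of e^{tA} as shown above.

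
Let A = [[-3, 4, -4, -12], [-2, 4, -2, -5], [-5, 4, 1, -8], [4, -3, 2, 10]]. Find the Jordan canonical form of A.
The characteristic polynomial is det(xI - A) = (x - 3)^4, so the eigenvalues are 3 (algebraic multiplicity 4).

For λ = 3: rank(A - 3I) = 2, rank((A - 3I)^2) = 0. The eigenspace has dimension 4 - 2 = 2, so there are 2 Jordan blocks; the rank sequence gives block sizes [2, 2].

Assembling the blocks gives the Jordan form J above.

J = [[3, 1, 0, 0], [0, 3, 0, 0], [0, 0, 3, 1], [0, 0, 0, 3]]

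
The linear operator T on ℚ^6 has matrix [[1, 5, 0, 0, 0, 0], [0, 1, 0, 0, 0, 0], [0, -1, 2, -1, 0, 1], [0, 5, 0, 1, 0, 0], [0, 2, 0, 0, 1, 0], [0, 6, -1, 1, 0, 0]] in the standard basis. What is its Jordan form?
J = [[1, 1, 0, 0, 0, 0], [0, 1, 0, 0, 0, 0], [0, 0, 1, 1, 0, 0], [0, 0, 0, 1, 0, 0], [0, 0, 0, 0, 1, 0], [0, 0, 0, 0, 0, 1]]

The characteristic polynomial is det(xI - A) = (x - 1)^6, so the eigenvalues are 1 (algebraic multiplicity 6).

For λ = 1: rank(A - I) = 2, rank((A - I)^2) = 0. The eigenspace has dimension 6 - 2 = 4, so there are 4 Jordan blocks; the rank sequence gives block sizes [2, 2, 1, 1].

Assembling the blocks gives the Jordan form J above.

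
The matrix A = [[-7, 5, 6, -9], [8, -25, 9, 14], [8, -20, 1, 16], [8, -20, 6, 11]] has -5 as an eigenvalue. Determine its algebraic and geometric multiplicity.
algebraic multiplicity 4, geometric multiplicity 2

The characteristic polynomial is (x + 5)^4, so the factor x + 5 appears with exponent 4: the algebraic multiplicity is 4.

rank(A + 5I) = 2, so the eigenspace has dimension 4 - 2 = 2: the geometric multiplicity is 2.

Since 2 < 4, A is not diagonalizable.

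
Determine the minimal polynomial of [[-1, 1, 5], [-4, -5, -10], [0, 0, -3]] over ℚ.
m_A(x) = (x + 3)^2

The characteristic polynomial factors as (x + 3)^3. The minimal polynomial is ∏(x - λ)^{k_λ} where k_λ is the size of the largest Jordan block at λ.

For λ = -3: rank(A + 3I) = 1, and the largest Jordan block has size 2 (the smallest k with rank((A + 3I)^k) = rank((A + 3I)^(k+1))).

So m_A(x) = (x + 3)^2.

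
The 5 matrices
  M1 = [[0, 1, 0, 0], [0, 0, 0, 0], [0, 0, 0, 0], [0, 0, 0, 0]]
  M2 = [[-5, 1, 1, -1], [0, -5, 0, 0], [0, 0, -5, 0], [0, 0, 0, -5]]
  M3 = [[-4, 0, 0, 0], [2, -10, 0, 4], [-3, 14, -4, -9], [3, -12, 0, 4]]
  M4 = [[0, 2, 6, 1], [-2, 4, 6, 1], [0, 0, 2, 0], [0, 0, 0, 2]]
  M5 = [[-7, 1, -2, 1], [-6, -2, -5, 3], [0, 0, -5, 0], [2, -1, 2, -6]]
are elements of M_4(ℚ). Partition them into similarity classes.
5 classes: {M1}, {M2}, {M3}, {M4}, {M5}

Characteristic polynomials: χ_{M1} = x^4, χ_{M2} = (x + 5)^4, χ_{M3} = (x + 2)(x + 4)^3, χ_{M4} = (x - 2)^4, χ_{M5} = (x + 5)^4.

{M1}: invariant factors x, x, x^2.

{M2}: invariant factors x + 5, x + 5, (x + 5)^2.

{M3}: invariant factors (x + 2)(x + 4)^3.

{M4}: invariant factors x - 2, x - 2, (x - 2)^2.

{M5}: invariant factors x + 5, (x + 5)^3.

Matrices are similar if and only if their invariant-factor lists agree; the partition into similarity classes is {M1}, {M2}, {M3}, {M4}, {M5}.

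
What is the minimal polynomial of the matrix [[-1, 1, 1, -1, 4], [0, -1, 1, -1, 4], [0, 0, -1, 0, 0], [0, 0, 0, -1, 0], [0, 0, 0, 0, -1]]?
The characteristic polynomial factors as (x + 1)^5. The minimal polynomial is ∏(x - λ)^{k_λ} where k_λ is the size of the largest Jordan block at λ.

For λ = -1: rank(A + I) = 2, and the largest Jordan block has size 3 (the smallest k with rank((A + I)^k) = rank((A + I)^(k+1))).

So m_A(x) = (x + 1)^3.

m_A(x) = (x + 1)^3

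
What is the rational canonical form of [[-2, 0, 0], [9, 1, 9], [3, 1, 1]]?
R = [[-2, 0, 0], [0, 0, 8], [0, 1, 2]]

The invariant factors of A (the non-unit diagonal entries of the Smith normal form of xI - A over ℚ[x]) are x + 2, (x - 4)(x + 2), each dividing the next. The characteristic polynomial is their product, (x - 4)(x + 2)^2.

The rational canonical form is the block-diagonal matrix of companion matrices C(f_i):
R = [[-2, 0, 0], [0, 0, 8], [0, 1, 2]].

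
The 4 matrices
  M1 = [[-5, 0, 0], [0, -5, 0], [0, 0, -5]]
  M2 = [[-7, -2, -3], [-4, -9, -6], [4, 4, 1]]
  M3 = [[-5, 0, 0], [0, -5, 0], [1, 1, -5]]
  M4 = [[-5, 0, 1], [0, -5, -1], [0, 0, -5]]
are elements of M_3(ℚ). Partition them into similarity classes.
2 classes: {M1}, {M2, M3, M4}

Characteristic polynomials: χ_{M1} = (x + 5)^3, χ_{M2} = (x + 5)^3, χ_{M3} = (x + 5)^3, χ_{M4} = (x + 5)^3.

{M1}: invariant factors x + 5, x + 5, x + 5.

{M2, M3, M4}: invariant factors x + 5, (x + 5)^2.

Matrices are similar if and only if their invariant-factor lists agree; the partition into similarity classes is {M1}, {M2, M3, M4}.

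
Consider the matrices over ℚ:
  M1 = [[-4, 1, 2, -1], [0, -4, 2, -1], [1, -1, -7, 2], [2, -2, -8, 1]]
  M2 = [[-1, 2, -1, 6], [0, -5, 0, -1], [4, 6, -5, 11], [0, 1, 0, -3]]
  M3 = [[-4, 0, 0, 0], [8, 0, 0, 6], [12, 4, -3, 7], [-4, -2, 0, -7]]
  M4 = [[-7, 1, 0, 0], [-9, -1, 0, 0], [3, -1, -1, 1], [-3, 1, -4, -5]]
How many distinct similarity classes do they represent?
Characteristic polynomials: χ_{M1} = (x + 3)^2(x + 4)^2, χ_{M2} = (x + 3)^2(x + 4)^2, χ_{M3} = (x + 3)^2(x + 4)^2, χ_{M4} = (x + 3)^2(x + 4)^2.

{M1, M2, M4}: invariant factors (x + 3)^2(x + 4)^2.

{M3}: invariant factors x + 4, (x + 3)^2(x + 4).

Matrices are similar if and only if their invariant-factor lists agree; the partition into similarity classes is {M1, M2, M4}, {M3}.

2 classes: {M1, M2, M4}, {M3}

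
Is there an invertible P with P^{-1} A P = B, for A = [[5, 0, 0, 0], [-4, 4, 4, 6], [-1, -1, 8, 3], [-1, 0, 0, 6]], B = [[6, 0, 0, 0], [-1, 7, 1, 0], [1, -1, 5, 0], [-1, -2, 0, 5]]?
Yes.

Two matrices over a field are similar if and only if they have the same invariant factors.

Both A and B have characteristic polynomial (x - 6)^3(x - 5) and minimal polynomial (x - 6)^2(x - 5). Computing further, both have invariant factors x - 6, (x - 6)^2(x - 5). Hence A and B are similar.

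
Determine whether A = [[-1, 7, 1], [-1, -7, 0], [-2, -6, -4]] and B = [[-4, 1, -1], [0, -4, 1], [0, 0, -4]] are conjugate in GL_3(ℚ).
Yes.

Two matrices over a field are similar if and only if they have the same invariant factors.

Both A and B have characteristic polynomial (x + 4)^3 and minimal polynomial (x + 4)^3. Computing further, both have invariant factors (x + 4)^3. Hence A and B are similar.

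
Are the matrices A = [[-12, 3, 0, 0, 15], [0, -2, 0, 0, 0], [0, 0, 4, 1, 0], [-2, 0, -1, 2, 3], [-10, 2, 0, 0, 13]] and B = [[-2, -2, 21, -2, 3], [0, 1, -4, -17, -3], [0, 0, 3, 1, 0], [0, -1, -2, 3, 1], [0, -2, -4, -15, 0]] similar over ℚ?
Two matrices over a field are similar if and only if they have the same invariant factors.

Both A and B have characteristic polynomial (x - 3)^3(x + 2)^2 and minimal polynomial (x - 3)^3(x + 2)^2. Computing further, both have invariant factors (x - 3)^3(x + 2)^2. Hence A and B are similar.

Yes.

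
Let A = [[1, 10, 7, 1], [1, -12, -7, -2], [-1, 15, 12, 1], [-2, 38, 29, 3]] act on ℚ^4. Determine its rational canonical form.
The invariant factors of A (the non-unit diagonal entries of the Smith normal form of xI - A over ℚ[x]) are (x^2 - 2x + 3)^2, each dividing the next. The characteristic polynomial is their product, (x^2 - 2x + 3)^2.

The rational canonical form is the block-diagonal matrix of companion matrices C(f_i):
R = [[0, 0, 0, -9], [1, 0, 0, 12], [0, 1, 0, -10], [0, 0, 1, 4]].

Note the characteristic polynomial does not split into linear factors over ℚ, so A has no Jordan form over ℚ; the rational canonical form exists over any field.

R = [[0, 0, 0, -9], [1, 0, 0, 12], [0, 1, 0, -10], [0, 0, 1, 4]]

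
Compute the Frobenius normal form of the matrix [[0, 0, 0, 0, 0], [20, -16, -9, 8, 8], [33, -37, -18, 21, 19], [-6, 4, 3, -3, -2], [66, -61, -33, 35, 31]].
The invariant factors of A (the non-unit diagonal entries of the Smith normal form of xI - A over ℚ[x]) are x^2(x - 2)(x + 4)^2, each dividing the next. The characteristic polynomial is their product, x^2(x - 2)(x + 4)^2.

The rational canonical form is the block-diagonal matrix of companion matrices C(f_i):
R = [[0, 0, 0, 0, 0], [1, 0, 0, 0, 0], [0, 1, 0, 0, 32], [0, 0, 1, 0, 0], [0, 0, 0, 1, -6]].

R = [[0, 0, 0, 0, 0], [1, 0, 0, 0, 0], [0, 1, 0, 0, 32], [0, 0, 1, 0, 0], [0, 0, 0, 1, -6]]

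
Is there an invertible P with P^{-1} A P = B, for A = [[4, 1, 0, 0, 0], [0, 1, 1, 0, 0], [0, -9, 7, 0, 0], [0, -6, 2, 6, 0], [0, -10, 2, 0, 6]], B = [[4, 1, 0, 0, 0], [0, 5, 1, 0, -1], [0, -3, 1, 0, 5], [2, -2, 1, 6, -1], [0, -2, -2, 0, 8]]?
Two matrices over a field are similar if and only if they have the same invariant factors.

Both A and B have characteristic polynomial (x - 6)^2(x - 4)^3 and minimal polynomial (x - 6)(x - 4)^3. Computing further, both have invariant factors x - 6, (x - 6)(x - 4)^3. Hence A and B are similar.

Yes.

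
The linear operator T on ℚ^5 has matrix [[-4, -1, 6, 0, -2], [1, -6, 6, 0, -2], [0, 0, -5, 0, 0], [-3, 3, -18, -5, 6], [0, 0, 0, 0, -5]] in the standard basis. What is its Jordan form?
The characteristic polynomial is det(xI - A) = (x + 5)^5, so the eigenvalues are -5 (algebraic multiplicity 5).

For λ = -5: rank(A + 5I) = 1, rank((A + 5I)^2) = 0. The eigenspace has dimension 5 - 1 = 4, so there are 4 Jordan blocks; the rank sequence gives block sizes [2, 1, 1, 1].

Assembling the blocks gives the Jordan form J above.

J = [[-5, 1, 0, 0, 0], [0, -5, 0, 0, 0], [0, 0, -5, 0, 0], [0, 0, 0, -5, 0], [0, 0, 0, 0, -5]]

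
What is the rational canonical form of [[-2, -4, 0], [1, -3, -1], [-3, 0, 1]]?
R = [[0, 0, -2], [1, 0, -5], [0, 1, -4]]

The invariant factors of A (the non-unit diagonal entries of the Smith normal form of xI - A over ℚ[x]) are (x + 1)^2(x + 2), each dividing the next. The characteristic polynomial is their product, (x + 1)^2(x + 2).

The rational canonical form is the block-diagonal matrix of companion matrices C(f_i):
R = [[0, 0, -2], [1, 0, -5], [0, 1, -4]].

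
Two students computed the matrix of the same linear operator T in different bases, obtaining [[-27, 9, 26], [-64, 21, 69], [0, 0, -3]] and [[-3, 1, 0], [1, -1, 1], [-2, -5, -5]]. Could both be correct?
Two matrices over a field are similar if and only if they have the same invariant factors.

Both A and B have characteristic polynomial (x + 3)^3 and minimal polynomial (x + 3)^3. Computing further, both have invariant factors (x + 3)^3. Hence A and B are similar.

Yes.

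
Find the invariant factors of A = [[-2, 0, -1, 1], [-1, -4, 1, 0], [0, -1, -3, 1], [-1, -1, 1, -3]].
The Jordan structure of A has elementary divisors (x + 3)^2, (x + 3)^2. Arranging the block sizes at each eigenvalue in decreasing order and taking row products gives the invariant factors.

Invariant factors (smallest first, each dividing the next): (x + 3)^2, (x + 3)^2.

Check: the last factor (x + 3)^2 is the minimal polynomial, and the product (x + 3)^4 is the characteristic polynomial.

(x + 3)^2, (x + 3)^2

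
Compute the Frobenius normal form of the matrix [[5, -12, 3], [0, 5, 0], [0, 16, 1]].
The invariant factors of A (the non-unit diagonal entries of the Smith normal form of xI - A over ℚ[x]) are x - 5, (x - 5)(x - 1), each dividing the next. The characteristic polynomial is their product, (x - 5)^2(x - 1).

The rational canonical form is the block-diagonal matrix of companion matrices C(f_i):
R = [[5, 0, 0], [0, 0, -5], [0, 1, 6]].

R = [[5, 0, 0], [0, 0, -5], [0, 1, 6]]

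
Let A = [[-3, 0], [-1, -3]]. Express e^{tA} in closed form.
e^{tA} = [[e^{-3*t}, 0], [-t*e^{-3*t}, e^{-3*t}]]

A has Jordan form J = [[-3, 1], [0, -3]] with A = PJP^{-1}, so e^{tA} = P e^{tJ} P^{-1}.

For a Jordan block J_k(λ), e^{tJ_k(λ)} = e^{λt} · (I + tN + t^2 N^2/2! + ... + t^{k-1} N^{k-1}/(k-1)!) where N is the nilpotent superdiagonal part.

Assembling the blocks and conjugating back gives the entries of e^{tA} as shown above.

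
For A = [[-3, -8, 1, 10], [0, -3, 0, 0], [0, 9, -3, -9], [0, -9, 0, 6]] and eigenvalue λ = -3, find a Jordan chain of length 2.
We seek v_1 ∈ ker((A + 3I)^2) \ ker(A + 3I), then set v_{i+1} = (A + 3I) v_i.

One such chain is v_1 = [[4, 1, -1, 1]]^T, v_2 = [[1, 0, 0, 0]]^T. Check: (A + 3I) v_2 = [[0, 0, 0, 0]]^T = 0.

v_1 = [[4, 1, -1, 1]]^T, v_2 = [[1, 0, 0, 0]]^T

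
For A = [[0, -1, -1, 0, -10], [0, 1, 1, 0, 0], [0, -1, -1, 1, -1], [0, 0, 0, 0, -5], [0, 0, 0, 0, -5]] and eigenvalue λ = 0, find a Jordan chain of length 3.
v_1 = [[2, 0, 0, 1, 0]]^T, v_2 = [[0, 0, 1, 0, 0]]^T, v_3 = [[-1, 1, -1, 0, 0]]^T

We seek v_1 ∈ ker(A^3) \ ker(A^2), then set v_{i+1} = A v_i.

One such chain is v_1 = [[2, 0, 0, 1, 0]]^T, v_2 = [[0, 0, 1, 0, 0]]^T, v_3 = [[-1, 1, -1, 0, 0]]^T. Check: A v_3 = [[0, 0, 0, 0, 0]]^T = 0.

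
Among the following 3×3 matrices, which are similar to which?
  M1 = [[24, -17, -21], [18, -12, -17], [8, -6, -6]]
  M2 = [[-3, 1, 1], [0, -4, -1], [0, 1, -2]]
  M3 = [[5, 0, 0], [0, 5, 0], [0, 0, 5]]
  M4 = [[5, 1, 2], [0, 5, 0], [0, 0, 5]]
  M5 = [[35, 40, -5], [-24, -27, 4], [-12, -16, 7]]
Characteristic polynomials: χ_{M1} = (x - 2)^3, χ_{M2} = (x + 3)^3, χ_{M3} = (x - 5)^3, χ_{M4} = (x - 5)^3, χ_{M5} = (x - 5)^3.

{M1}: invariant factors (x - 2)^3.

{M2}: invariant factors x + 3, (x + 3)^2.

{M3}: invariant factors x - 5, x - 5, x - 5.

{M4, M5}: invariant factors x - 5, (x - 5)^2.

Matrices are similar if and only if their invariant-factor lists agree; the partition into similarity classes is {M1}, {M2}, {M3}, {M4, M5}.

4 classes: {M1}, {M2}, {M3}, {M4, M5}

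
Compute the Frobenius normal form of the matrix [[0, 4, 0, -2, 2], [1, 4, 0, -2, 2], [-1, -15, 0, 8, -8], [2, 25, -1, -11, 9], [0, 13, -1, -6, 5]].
The invariant factors of A (the non-unit diagonal entries of the Smith normal form of xI - A over ℚ[x]) are (x + 1)^2(x^3 - 2x + 2), each dividing the next. The characteristic polynomial is their product, (x + 1)^2(x^3 - 2x + 2).

The rational canonical form is the block-diagonal matrix of companion matrices C(f_i):
R = [[0, 0, 0, 0, -2], [1, 0, 0, 0, -2], [0, 1, 0, 0, 2], [0, 0, 1, 0, 1], [0, 0, 0, 1, -2]].

Note the characteristic polynomial does not split into linear factors over ℚ, so A has no Jordan form over ℚ; the rational canonical form exists over any field.

R = [[0, 0, 0, 0, -2], [1, 0, 0, 0, -2], [0, 1, 0, 0, 2], [0, 0, 1, 0, 1], [0, 0, 0, 1, -2]]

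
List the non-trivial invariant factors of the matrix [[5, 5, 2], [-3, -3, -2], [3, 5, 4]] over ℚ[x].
The Jordan structure of A has elementary divisors (x - 2)^2, (x - 2). Arranging the block sizes at each eigenvalue in decreasing order and taking row products gives the invariant factors.

Invariant factors (smallest first, each dividing the next): x - 2, (x - 2)^2.

Check: the last factor (x - 2)^2 is the minimal polynomial, and the product (x - 2)^3 is the characteristic polynomial.

x - 2, (x - 2)^2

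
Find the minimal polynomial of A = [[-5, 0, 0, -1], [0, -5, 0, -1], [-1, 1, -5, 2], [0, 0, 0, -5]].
m_A(x) = (x + 5)^2

The characteristic polynomial factors as (x + 5)^4. The minimal polynomial is ∏(x - λ)^{k_λ} where k_λ is the size of the largest Jordan block at λ.

For λ = -5: rank(A + 5I) = 2, and the largest Jordan block has size 2 (the smallest k with rank((A + 5I)^k) = rank((A + 5I)^(k+1))).

So m_A(x) = (x + 5)^2.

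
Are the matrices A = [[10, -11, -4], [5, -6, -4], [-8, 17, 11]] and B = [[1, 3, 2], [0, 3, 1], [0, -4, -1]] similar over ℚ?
trace(A) = 15 but trace(B) = 3. The trace is a similarity invariant, so A and B are not similar.

No.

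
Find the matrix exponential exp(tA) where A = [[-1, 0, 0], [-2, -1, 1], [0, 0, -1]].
e^{tA} = [[e^{-t}, 0, 0], [-2*t*e^{-t}, e^{-t}, t*e^{-t}], [0, 0, e^{-t}]]

A has Jordan form J = [[-1, 1, 0], [0, -1, 0], [0, 0, -1]] with A = PJP^{-1}, so e^{tA} = P e^{tJ} P^{-1}.

For a Jordan block J_k(λ), e^{tJ_k(λ)} = e^{λt} · (I + tN + t^2 N^2/2! + ... + t^{k-1} N^{k-1}/(k-1)!) where N is the nilpotent superdiagonal part.

Assembling the blocks and conjugating back gives the entries of e^{tA} as shown above.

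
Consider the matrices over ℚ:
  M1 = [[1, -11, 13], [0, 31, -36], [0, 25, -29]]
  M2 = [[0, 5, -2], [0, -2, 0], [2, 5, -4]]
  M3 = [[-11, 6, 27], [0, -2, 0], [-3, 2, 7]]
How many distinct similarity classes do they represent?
Characteristic polynomials: χ_{M1} = (x - 1)^3, χ_{M2} = (x + 2)^3, χ_{M3} = (x + 2)^3.

{M1}: invariant factors (x - 1)^3.

{M2, M3}: invariant factors x + 2, (x + 2)^2.

Matrices are similar if and only if their invariant-factor lists agree; the partition into similarity classes is {M1}, {M2, M3}.

2 classes: {M1}, {M2, M3}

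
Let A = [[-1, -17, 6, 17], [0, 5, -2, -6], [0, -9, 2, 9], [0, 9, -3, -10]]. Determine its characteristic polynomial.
xI - A = [[x + 1, 17, -6, -17], [0, x - 5, 2, 6], [0, 9, x - 2, -9], [0, -9, 3, x + 10]].

Expanding det(xI - A) along the first row:
det(xI - A) = + (x + 1)·det([[x - 5, 2, 6], [9, x - 2, -9], [-9, 3, x + 10]]) - (17)·det([[0, 2, 6], [0, x - 2, -9], [0, 3, x + 10]]) + (-6)·det([[0, x - 5, 6], [0, 9, -9], [0, -9, x + 10]]) - (-17)·det([[0, x - 5, 2], [0, 9, x - 2], [0, -9, 3]]).

Evaluating gives χ_A(x) = x^4 + 4x^3 + 6x^2 + 4x + 1 = (x + 1)^4.

χ_A(x) = (x + 1)^4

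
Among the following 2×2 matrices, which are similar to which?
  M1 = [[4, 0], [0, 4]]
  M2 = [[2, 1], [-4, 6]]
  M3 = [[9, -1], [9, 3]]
3 classes: {M1}, {M2}, {M3}

Characteristic polynomials: χ_{M1} = (x - 4)^2, χ_{M2} = (x - 4)^2, χ_{M3} = (x - 6)^2.

{M1}: invariant factors x - 4, x - 4.

{M2}: invariant factors (x - 4)^2.

{M3}: invariant factors (x - 6)^2.

Matrices are similar if and only if their invariant-factor lists agree; the partition into similarity classes is {M1}, {M2}, {M3}.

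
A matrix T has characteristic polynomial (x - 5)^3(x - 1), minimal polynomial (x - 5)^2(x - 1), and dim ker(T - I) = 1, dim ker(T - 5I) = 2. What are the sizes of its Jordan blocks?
Jordan blocks: (1, 1), (5, 2), (5, 1)

λ = 1: algebraic multiplicity 1 (exponent in χ_T), largest block size 1 (exponent in m_T), 1 block (geometric multiplicity). This forces block sizes [1].
λ = 5: algebraic multiplicity 3 (exponent in χ_T), largest block size 2 (exponent in m_T), 2 blocks (geometric multiplicity). These force block sizes [2, 1].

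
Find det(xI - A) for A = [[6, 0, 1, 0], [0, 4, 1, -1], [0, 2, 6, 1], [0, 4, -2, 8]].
xI - A = [[x - 6, 0, -1, 0], [0, x - 4, -1, 1], [0, -2, x - 6, -1], [0, -4, 2, x - 8]].

Expanding det(xI - A) along the first row:
det(xI - A) = + (x - 6)·det([[x - 4, -1, 1], [-2, x - 6, -1], [-4, 2, x - 8]]) - (0)·det([[0, -1, 1], [0, x - 6, -1], [0, 2, x - 8]]) + (-1)·det([[0, x - 4, 1], [0, -2, -1], [0, -4, x - 8]]) - (0)·det([[0, x - 4, -1], [0, -2, x - 6], [0, -4, 2]]).

Evaluating gives χ_A(x) = x^4 - 24x^3 + 216x^2 - 864x + 1296 = (x - 6)^4.

χ_A(x) = (x - 6)^4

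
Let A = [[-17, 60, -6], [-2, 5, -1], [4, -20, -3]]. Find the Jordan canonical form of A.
The characteristic polynomial is det(xI - A) = (x + 5)^3, so the eigenvalues are -5 (algebraic multiplicity 3).

For λ = -5: rank(A + 5I) = 1, rank((A + 5I)^2) = 0. The eigenspace has dimension 3 - 1 = 2, so there are 2 Jordan blocks; the rank sequence gives block sizes [2, 1].

Assembling the blocks gives the Jordan form J above.

J = [[-5, 1, 0], [0, -5, 0], [0, 0, -5]]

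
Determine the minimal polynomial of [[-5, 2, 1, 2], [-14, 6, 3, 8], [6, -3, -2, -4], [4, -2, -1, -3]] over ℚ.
The characteristic polynomial factors as (x + 1)^4. The minimal polynomial is ∏(x - λ)^{k_λ} where k_λ is the size of the largest Jordan block at λ.

For λ = -1: rank(A + I) = 2, and the largest Jordan block has size 3 (the smallest k with rank((A + I)^k) = rank((A + I)^(k+1))).

So m_A(x) = (x + 1)^3.

m_A(x) = (x + 1)^3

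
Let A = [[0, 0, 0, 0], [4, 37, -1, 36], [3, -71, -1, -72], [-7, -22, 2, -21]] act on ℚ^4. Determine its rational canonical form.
The invariant factors of A (the non-unit diagonal entries of the Smith normal form of xI - A over ℚ[x]) are x(x - 6)^2(x - 3), each dividing the next. The characteristic polynomial is their product, x(x - 6)^2(x - 3).

The rational canonical form is the block-diagonal matrix of companion matrices C(f_i):
R = [[0, 0, 0, 0], [1, 0, 0, 108], [0, 1, 0, -72], [0, 0, 1, 15]].

R = [[0, 0, 0, 0], [1, 0, 0, 108], [0, 1, 0, -72], [0, 0, 1, 15]]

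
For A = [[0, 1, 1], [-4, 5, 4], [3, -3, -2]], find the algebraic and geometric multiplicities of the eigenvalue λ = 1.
The characteristic polynomial is (x - 1)^3, so the factor x - 1 appears with exponent 3: the algebraic multiplicity is 3.

rank(A - I) = 1, so the eigenspace has dimension 3 - 1 = 2: the geometric multiplicity is 2.

Since 2 < 3, A is not diagonalizable.

algebraic multiplicity 3, geometric multiplicity 2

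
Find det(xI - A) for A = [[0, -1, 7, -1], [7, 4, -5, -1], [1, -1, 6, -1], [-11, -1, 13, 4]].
xI - A = [[x, 1, -7, 1], [-7, x - 4, 5, 1], [-1, 1, x - 6, 1], [11, 1, -13, x - 4]].

Expanding det(xI - A) along the first row:
det(xI - A) = + (x)·det([[x - 4, 5, 1], [1, x - 6, 1], [1, -13, x - 4]]) - (1)·det([[-7, 5, 1], [-1, x - 6, 1], [11, -13, x - 4]]) + (-7)·det([[-7, x - 4, 1], [-1, 1, 1], [11, 1, x - 4]]) - (1)·det([[-7, x - 4, 5], [-1, 1, x - 6], [11, 1, -13]]).

Evaluating gives χ_A(x) = x^4 - 14x^3 + 60x^2 - 50x - 125 = (x - 5)^3(x + 1).

χ_A(x) = (x - 5)^3(x + 1)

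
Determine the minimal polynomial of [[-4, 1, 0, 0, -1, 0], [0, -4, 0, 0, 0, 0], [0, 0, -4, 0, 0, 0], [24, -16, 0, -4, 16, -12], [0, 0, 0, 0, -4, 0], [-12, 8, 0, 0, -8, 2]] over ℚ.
m_A(x) = (x - 2)(x + 4)^2

The characteristic polynomial factors as (x - 2)(x + 4)^5. The minimal polynomial is ∏(x - λ)^{k_λ} where k_λ is the size of the largest Jordan block at λ.

For λ = -4: rank(A + 4I) = 2, and the largest Jordan block has size 2 (the smallest k with rank((A + 4I)^k) = rank((A + 4I)^(k+1))).
For λ = 2: rank(A - 2I) = 5, and the largest Jordan block has size 1 (the smallest k with rank((A - 2I)^k) = rank((A - 2I)^(k+1))).

So m_A(x) = (x - 2)(x + 4)^2.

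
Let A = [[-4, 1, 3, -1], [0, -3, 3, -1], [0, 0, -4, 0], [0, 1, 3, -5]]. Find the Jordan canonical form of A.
J = [[-4, 1, 0, 0], [0, -4, 0, 0], [0, 0, -4, 0], [0, 0, 0, -4]]

The characteristic polynomial is det(xI - A) = (x + 4)^4, so the eigenvalues are -4 (algebraic multiplicity 4).

For λ = -4: rank(A + 4I) = 1, rank((A + 4I)^2) = 0. The eigenspace has dimension 4 - 1 = 3, so there are 3 Jordan blocks; the rank sequence gives block sizes [2, 1, 1].

Assembling the blocks gives the Jordan form J above.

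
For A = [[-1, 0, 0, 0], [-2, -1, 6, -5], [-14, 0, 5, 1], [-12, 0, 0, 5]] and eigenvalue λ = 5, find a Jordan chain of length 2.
v_1 = [[0, -1, 0, 1]]^T, v_2 = [[0, 1, 1, 0]]^T

We seek v_1 ∈ ker((A - 5I)^2) \ ker(A - 5I), then set v_{i+1} = (A - 5I) v_i.

One such chain is v_1 = [[0, -1, 0, 1]]^T, v_2 = [[0, 1, 1, 0]]^T. Check: (A - 5I) v_2 = [[0, 0, 0, 0]]^T = 0.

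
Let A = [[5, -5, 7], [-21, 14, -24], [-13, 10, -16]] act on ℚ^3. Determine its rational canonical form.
The invariant factors of A (the non-unit diagonal entries of the Smith normal form of xI - A over ℚ[x]) are (x + 1)(x^2 - 4x - 4), each dividing the next. The characteristic polynomial is their product, (x + 1)(x^2 - 4x - 4).

The rational canonical form is the block-diagonal matrix of companion matrices C(f_i):
R = [[0, 0, 4], [1, 0, 8], [0, 1, 3]].

Note the characteristic polynomial does not split into linear factors over ℚ, so A has no Jordan form over ℚ; the rational canonical form exists over any field.

R = [[0, 0, 4], [1, 0, 8], [0, 1, 3]]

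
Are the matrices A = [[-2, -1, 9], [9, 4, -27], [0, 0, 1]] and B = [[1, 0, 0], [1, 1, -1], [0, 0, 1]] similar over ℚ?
Yes.

Two matrices over a field are similar if and only if they have the same invariant factors.

Both A and B have characteristic polynomial (x - 1)^3 and minimal polynomial (x - 1)^2. Computing further, both have invariant factors x - 1, (x - 1)^2. Hence A and B are similar.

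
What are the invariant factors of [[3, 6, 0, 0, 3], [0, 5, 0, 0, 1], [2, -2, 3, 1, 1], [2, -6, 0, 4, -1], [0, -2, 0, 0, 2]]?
x - 3, x - 3, (x - 4)^2(x - 3)

The Jordan structure of A has elementary divisors (x - 3), (x - 3), (x - 3), (x - 4)^2. Arranging the block sizes at each eigenvalue in decreasing order and taking row products gives the invariant factors.

Invariant factors (smallest first, each dividing the next): x - 3, x - 3, (x - 4)^2(x - 3).

Check: the last factor (x - 4)^2(x - 3) is the minimal polynomial, and the product (x - 4)^2(x - 3)^3 is the characteristic polynomial.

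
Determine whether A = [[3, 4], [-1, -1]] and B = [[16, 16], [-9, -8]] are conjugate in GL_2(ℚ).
trace(A) = 2 but trace(B) = 8. The trace is a similarity invariant, so A and B are not similar.

No.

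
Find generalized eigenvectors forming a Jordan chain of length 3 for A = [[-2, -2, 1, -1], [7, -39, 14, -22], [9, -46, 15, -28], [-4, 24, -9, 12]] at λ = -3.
v_1 = [[2, -2, -2, 3]]^T, v_2 = [[1, -8, -10, 7]]^T, v_3 = [[0, 1, 1, -1]]^T

We seek v_1 ∈ ker((A + 3I)^3) \ ker((A + 3I)^2), then set v_{i+1} = (A + 3I) v_i.

One such chain is v_1 = [[2, -2, -2, 3]]^T, v_2 = [[1, -8, -10, 7]]^T, v_3 = [[0, 1, 1, -1]]^T. Check: (A + 3I) v_3 = [[0, 0, 0, 0]]^T = 0.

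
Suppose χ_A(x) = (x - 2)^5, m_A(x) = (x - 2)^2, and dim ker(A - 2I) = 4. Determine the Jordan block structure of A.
λ = 2: algebraic multiplicity 5 (exponent in χ_A), largest block size 2 (exponent in m_A), 4 blocks (geometric multiplicity). These force block sizes [2, 1, 1, 1].

Jordan blocks: (2, 2), (2, 1), (2, 1), (2, 1)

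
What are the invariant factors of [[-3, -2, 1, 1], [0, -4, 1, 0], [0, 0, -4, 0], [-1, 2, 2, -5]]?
x + 4, (x + 4)^3

The Jordan structure of A has elementary divisors (x + 4)^3, (x + 4). Arranging the block sizes at each eigenvalue in decreasing order and taking row products gives the invariant factors.

Invariant factors (smallest first, each dividing the next): x + 4, (x + 4)^3.

Check: the last factor (x + 4)^3 is the minimal polynomial, and the product (x + 4)^4 is the characteristic polynomial.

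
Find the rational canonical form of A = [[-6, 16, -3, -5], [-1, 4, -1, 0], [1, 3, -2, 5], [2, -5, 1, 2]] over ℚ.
The invariant factors of A (the non-unit diagonal entries of the Smith normal form of xI - A over ℚ[x]) are x^2 + x - 1, x^2 + x - 1, each dividing the next. The characteristic polynomial is their product, (x^2 + x - 1)^2.

The rational canonical form is the block-diagonal matrix of companion matrices C(f_i):
R = [[0, 1, 0, 0], [1, -1, 0, 0], [0, 0, 0, 1], [0, 0, 1, -1]].

Note the characteristic polynomial does not split into linear factors over ℚ, so A has no Jordan form over ℚ; the rational canonical form exists over any field.

R = [[0, 1, 0, 0], [1, -1, 0, 0], [0, 0, 0, 1], [0, 0, 1, -1]]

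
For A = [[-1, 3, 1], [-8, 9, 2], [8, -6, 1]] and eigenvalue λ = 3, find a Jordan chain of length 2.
We seek v_1 ∈ ker((A - 3I)^2) \ ker(A - 3I), then set v_{i+1} = (A - 3I) v_i.

One such chain is v_1 = [[0, 1, -2]]^T, v_2 = [[1, 2, -2]]^T. Check: (A - 3I) v_2 = [[0, 0, 0]]^T = 0.

v_1 = [[0, 1, -2]]^T, v_2 = [[1, 2, -2]]^T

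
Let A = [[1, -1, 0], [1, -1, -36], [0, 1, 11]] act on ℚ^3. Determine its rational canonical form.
R = [[0, 0, 36], [1, 0, -36], [0, 1, 11]]

The invariant factors of A (the non-unit diagonal entries of the Smith normal form of xI - A over ℚ[x]) are (x - 6)(x - 3)(x - 2), each dividing the next. The characteristic polynomial is their product, (x - 6)(x - 3)(x - 2).

The rational canonical form is the block-diagonal matrix of companion matrices C(f_i):
R = [[0, 0, 36], [1, 0, -36], [0, 1, 11]].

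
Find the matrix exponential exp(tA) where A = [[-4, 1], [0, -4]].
e^{tA} = [[e^{-4*t}, t*e^{-4*t}], [0, e^{-4*t}]]

A has Jordan form J = [[-4, 1], [0, -4]] with A = PJP^{-1}, so e^{tA} = P e^{tJ} P^{-1}.

For a Jordan block J_k(λ), e^{tJ_k(λ)} = e^{λt} · (I + tN + t^2 N^2/2! + ... + t^{k-1} N^{k-1}/(k-1)!) where N is the nilpotent superdiagonal part.

Assembling the blocks and conjugating back gives the entries of e^{tA} as shown above.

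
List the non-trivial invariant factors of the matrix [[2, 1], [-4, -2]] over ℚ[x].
The Jordan structure of A has elementary divisors x^2. Arranging the block sizes at each eigenvalue in decreasing order and taking row products gives the invariant factors.

Invariant factors (smallest first, each dividing the next): x^2.

Check: the last factor x^2 is the minimal polynomial, and the product x^2 is the characteristic polynomial.

x^2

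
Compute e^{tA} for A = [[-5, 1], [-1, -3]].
A has Jordan form J = [[-4, 1], [0, -4]] with A = PJP^{-1}, so e^{tA} = P e^{tJ} P^{-1}.

For a Jordan block J_k(λ), e^{tJ_k(λ)} = e^{λt} · (I + tN + t^2 N^2/2! + ... + t^{k-1} N^{k-1}/(k-1)!) where N is the nilpotent superdiagonal part.

Assembling the blocks and conjugating back gives the entries of e^{tA} as shown above.

e^{tA} = [[(1 - t)*e^{-4*t}, t*e^{-4*t}], [-t*e^{-4*t}, (t + 1)*e^{-4*t}]]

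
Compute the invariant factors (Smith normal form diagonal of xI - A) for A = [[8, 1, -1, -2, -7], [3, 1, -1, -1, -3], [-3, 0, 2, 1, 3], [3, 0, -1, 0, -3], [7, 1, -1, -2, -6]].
The Jordan structure of A has elementary divisors (x - 1)^2, (x - 1)^2, (x - 1). Arranging the block sizes at each eigenvalue in decreasing order and taking row products gives the invariant factors.

Invariant factors (smallest first, each dividing the next): x - 1, (x - 1)^2, (x - 1)^2.

Check: the last factor (x - 1)^2 is the minimal polynomial, and the product (x - 1)^5 is the characteristic polynomial.

x - 1, (x - 1)^2, (x - 1)^2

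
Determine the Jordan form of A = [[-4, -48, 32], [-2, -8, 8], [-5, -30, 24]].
The characteristic polynomial is det(xI - A) = (x - 4)^3, so the eigenvalues are 4 (algebraic multiplicity 3).

For λ = 4: rank(A - 4I) = 1, rank((A - 4I)^2) = 0. The eigenspace has dimension 3 - 1 = 2, so there are 2 Jordan blocks; the rank sequence gives block sizes [2, 1].

Assembling the blocks gives the Jordan form J above.

J = [[4, 1, 0], [0, 4, 0], [0, 0, 4]]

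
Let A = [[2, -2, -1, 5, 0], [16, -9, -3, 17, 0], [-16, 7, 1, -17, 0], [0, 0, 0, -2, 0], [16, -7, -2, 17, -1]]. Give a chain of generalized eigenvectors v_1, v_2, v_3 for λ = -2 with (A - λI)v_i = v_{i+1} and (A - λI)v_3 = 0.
v_1 = [[-1, 0, 7, 2, -7]]^T, v_2 = [[-1, -3, 3, 0, -3]]^T, v_3 = [[-1, -4, 4, 0, -4]]^T

We seek v_1 ∈ ker((A + 2I)^3) \ ker((A + 2I)^2), then set v_{i+1} = (A + 2I) v_i.

One such chain is v_1 = [[-1, 0, 7, 2, -7]]^T, v_2 = [[-1, -3, 3, 0, -3]]^T, v_3 = [[-1, -4, 4, 0, -4]]^T. Check: (A + 2I) v_3 = [[0, 0, 0, 0, 0]]^T = 0.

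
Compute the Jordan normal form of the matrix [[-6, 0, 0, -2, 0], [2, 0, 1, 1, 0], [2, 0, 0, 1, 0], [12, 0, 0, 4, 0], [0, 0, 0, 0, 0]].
J = [[-2, 0, 0, 0, 0], [0, 0, 1, 0, 0], [0, 0, 0, 1, 0], [0, 0, 0, 0, 0], [0, 0, 0, 0, 0]]

The characteristic polynomial is det(xI - A) = x^4(x + 2), so the eigenvalues are -2 (algebraic multiplicity 1), 0 (algebraic multiplicity 4).

For λ = -2: algebraic multiplicity 1 gives one 1×1 block.

For λ = 0: rank(A) = 3, rank(A^2) = 2, rank(A^3) = 1. The eigenspace has dimension 5 - 3 = 2, so there are 2 Jordan blocks; the rank sequence gives block sizes [3, 1].

Assembling the blocks gives the Jordan form J above.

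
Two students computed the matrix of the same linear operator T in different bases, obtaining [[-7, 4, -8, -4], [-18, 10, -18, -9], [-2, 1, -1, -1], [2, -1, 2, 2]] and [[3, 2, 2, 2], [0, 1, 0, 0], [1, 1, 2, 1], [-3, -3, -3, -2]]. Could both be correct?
Yes.

Two matrices over a field are similar if and only if they have the same invariant factors.

Both A and B have characteristic polynomial (x - 1)^4 and minimal polynomial (x - 1)^2. Computing further, both have invariant factors x - 1, x - 1, (x - 1)^2. Hence A and B are similar.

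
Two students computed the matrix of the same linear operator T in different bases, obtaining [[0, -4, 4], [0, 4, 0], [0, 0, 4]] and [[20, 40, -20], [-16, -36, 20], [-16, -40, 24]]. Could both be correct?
Two matrices over a field are similar if and only if they have the same invariant factors.

Both A and B have characteristic polynomial x(x - 4)^2 and minimal polynomial x(x - 4). Computing further, both have invariant factors x - 4, x(x - 4). Hence A and B are similar.

Yes.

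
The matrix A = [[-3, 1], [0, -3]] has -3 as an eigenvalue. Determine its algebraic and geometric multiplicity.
The characteristic polynomial is (x + 3)^2, so the factor x + 3 appears with exponent 2: the algebraic multiplicity is 2.

rank(A + 3I) = 1, so the eigenspace has dimension 2 - 1 = 1: the geometric multiplicity is 1.

Since 1 < 2, A is not diagonalizable.

algebraic multiplicity 2, geometric multiplicity 1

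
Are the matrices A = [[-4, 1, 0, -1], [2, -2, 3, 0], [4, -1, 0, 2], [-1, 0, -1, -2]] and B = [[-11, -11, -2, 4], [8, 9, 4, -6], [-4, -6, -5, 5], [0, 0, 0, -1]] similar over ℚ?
Two matrices over a field are similar if and only if they have the same invariant factors.

Both A and B have characteristic polynomial (x + 1)^2(x + 3)^2 and minimal polynomial (x + 1)^2(x + 3)^2. Computing further, both have invariant factors (x + 1)^2(x + 3)^2. Hence A and B are similar.

Yes.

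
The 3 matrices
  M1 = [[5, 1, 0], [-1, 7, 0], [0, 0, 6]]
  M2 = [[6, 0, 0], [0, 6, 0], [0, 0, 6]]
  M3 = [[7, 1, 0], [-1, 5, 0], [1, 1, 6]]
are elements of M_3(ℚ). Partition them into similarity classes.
2 classes: {M1, M3}, {M2}

Characteristic polynomials: χ_{M1} = (x - 6)^3, χ_{M2} = (x - 6)^3, χ_{M3} = (x - 6)^3.

{M1, M3}: invariant factors x - 6, (x - 6)^2.

{M2}: invariant factors x - 6, x - 6, x - 6.

Matrices are similar if and only if their invariant-factor lists agree; the partition into similarity classes is {M1, M3}, {M2}.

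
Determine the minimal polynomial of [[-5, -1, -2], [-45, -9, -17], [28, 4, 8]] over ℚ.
The characteristic polynomial factors as (x + 2)^3. The minimal polynomial is ∏(x - λ)^{k_λ} where k_λ is the size of the largest Jordan block at λ.

For λ = -2: rank(A + 2I) = 2, and the largest Jordan block has size 3 (the smallest k with rank((A + 2I)^k) = rank((A + 2I)^(k+1))).

So m_A(x) = (x + 2)^3.

m_A(x) = (x + 2)^3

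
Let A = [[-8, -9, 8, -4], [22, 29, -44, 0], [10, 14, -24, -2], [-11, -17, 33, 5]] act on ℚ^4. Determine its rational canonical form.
The invariant factors of A (the non-unit diagonal entries of the Smith normal form of xI - A over ℚ[x]) are x^2 - x + 2, x^2 - x + 2, each dividing the next. The characteristic polynomial is their product, (x^2 - x + 2)^2.

The rational canonical form is the block-diagonal matrix of companion matrices C(f_i):
R = [[0, -2, 0, 0], [1, 1, 0, 0], [0, 0, 0, -2], [0, 0, 1, 1]].

Note the characteristic polynomial does not split into linear factors over ℚ, so A has no Jordan form over ℚ; the rational canonical form exists over any field.

R = [[0, -2, 0, 0], [1, 1, 0, 0], [0, 0, 0, -2], [0, 0, 1, 1]]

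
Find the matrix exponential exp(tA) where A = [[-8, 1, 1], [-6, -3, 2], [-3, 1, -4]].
e^{tA} = [[(1 - 3*t)*e^{-5*t}, t*e^{-5*t}, t*e^{-5*t}], [-6*t*e^{-5*t}, (2*t + 1)*e^{-5*t}, 2*t*e^{-5*t}], [-3*t*e^{-5*t}, t*e^{-5*t}, (t + 1)*e^{-5*t}]]

A has Jordan form J = [[-5, 1, 0], [0, -5, 0], [0, 0, -5]] with A = PJP^{-1}, so e^{tA} = P e^{tJ} P^{-1}.

For a Jordan block J_k(λ), e^{tJ_k(λ)} = e^{λt} · (I + tN + t^2 N^2/2! + ... + t^{k-1} N^{k-1}/(k-1)!) where N is the nilpotent superdiagonal part.

Assembling the blocks and conjugating back gives the entries of e^{tA} as shown above.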